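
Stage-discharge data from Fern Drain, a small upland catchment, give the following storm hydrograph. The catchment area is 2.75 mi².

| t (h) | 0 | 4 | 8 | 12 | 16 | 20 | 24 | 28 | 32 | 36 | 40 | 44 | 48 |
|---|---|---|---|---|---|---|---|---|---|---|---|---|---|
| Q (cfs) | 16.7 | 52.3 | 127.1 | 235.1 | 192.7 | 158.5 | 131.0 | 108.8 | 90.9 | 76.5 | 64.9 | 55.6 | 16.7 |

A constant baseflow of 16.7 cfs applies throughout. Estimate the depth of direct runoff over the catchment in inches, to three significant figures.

Direct runoff: 0.0, 35.6, 110.4, 218.4, 176.0, 141.8, 114.3, 92.1, 74.2, 59.8, 48.2, 38.9, 0.0 cfs; ΣQ_DR = 1110 cfs.
V = ΣQ_DR · Δt = 1110 × 14400 s = 1.598 × 10^7 ft³.
Over A = 2.75 mi², depth = V / A = 2.50 in.

d ≈ 2.50 in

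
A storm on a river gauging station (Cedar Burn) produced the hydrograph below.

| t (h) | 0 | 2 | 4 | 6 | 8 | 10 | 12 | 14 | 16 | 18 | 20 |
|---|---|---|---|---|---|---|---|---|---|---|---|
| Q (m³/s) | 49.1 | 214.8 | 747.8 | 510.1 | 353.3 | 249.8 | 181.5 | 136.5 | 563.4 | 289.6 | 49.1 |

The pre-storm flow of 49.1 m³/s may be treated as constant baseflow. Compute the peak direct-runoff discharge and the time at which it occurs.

Subtracting baseflow gives direct-runoff ordinates: 0.0, 165.7, 698.7, 461.0, 304.2, 200.7, 132.4, 87.4, 514.3, 240.5, 0.0 m³/s.
The maximum is 698.7 m³/s, occurring at the reading for t = 4 h.

Q_p = 698.7 m³/s at t = 4 h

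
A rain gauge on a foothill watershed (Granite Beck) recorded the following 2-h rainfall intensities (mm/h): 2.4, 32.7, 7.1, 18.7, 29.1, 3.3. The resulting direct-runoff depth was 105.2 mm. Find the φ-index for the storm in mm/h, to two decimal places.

Only the 3 blocks with intensity above φ contribute runoff: 32.7, 18.7, 29.1 mm/h.
Σ(I−φ)·Δt = d  ⇒  (32.7+18.7+29.1 − 3φ)·2 = 105.2
φ = (80.50 − 105.2/2) / 3 = 9.30 mm/h.

φ ≈ 9.30 mm/h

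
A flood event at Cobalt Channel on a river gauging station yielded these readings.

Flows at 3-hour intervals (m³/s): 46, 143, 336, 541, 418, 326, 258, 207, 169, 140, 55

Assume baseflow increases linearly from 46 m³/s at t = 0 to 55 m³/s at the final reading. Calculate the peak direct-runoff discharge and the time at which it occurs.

Subtracting baseflow gives direct-runoff ordinates: 0.00, 96.10, 288.20, 492.30, 368.40, 275.50, 206.60, 154.70, 115.80, 85.90, 0.00 m³/s.
The maximum is 492.30 m³/s, occurring at the reading for t = 9 h.

Q_p = 492.30 m³/s at t = 9 h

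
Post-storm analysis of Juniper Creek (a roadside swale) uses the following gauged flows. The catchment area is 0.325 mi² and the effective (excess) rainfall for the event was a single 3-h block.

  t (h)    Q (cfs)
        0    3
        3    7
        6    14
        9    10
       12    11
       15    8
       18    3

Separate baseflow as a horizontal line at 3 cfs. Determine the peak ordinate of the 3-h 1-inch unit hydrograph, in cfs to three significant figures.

U_p ≈ 22.0 cfs

Direct runoff: 0.0, 4.0, 11.0, 7.0, 8.0, 5.0, 0.0 cfs; ΣQ_DR = 35.00 cfs, peak = 11.0 cfs.
Runoff depth d = ΣQ_DR·Δt / A = 35.00 × 10800 / (0.325 mi²) = 0.5006 in.
The 1-inch UH is the DRH scaled by (1 in)/d, so U_p = 11.0 × 1/0.5006 = 22.0 cfs.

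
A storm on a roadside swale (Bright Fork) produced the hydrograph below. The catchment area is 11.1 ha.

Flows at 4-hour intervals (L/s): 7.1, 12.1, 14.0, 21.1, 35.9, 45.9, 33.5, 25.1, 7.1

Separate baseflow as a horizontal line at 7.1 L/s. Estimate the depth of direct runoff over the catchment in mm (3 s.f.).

Direct runoff: 0.0, 5.0, 6.9, 14.0, 28.8, 38.8, 26.4, 18.0, 0.0 L/s; ΣQ_DR = 137.9 L/s.
V = ΣQ_DR · Δt = 137.9 × 14400 s = 1.986 × 10^6 L.
Over A = 11.1 ha, depth = V / A = 17.9 mm.

d ≈ 17.9 mm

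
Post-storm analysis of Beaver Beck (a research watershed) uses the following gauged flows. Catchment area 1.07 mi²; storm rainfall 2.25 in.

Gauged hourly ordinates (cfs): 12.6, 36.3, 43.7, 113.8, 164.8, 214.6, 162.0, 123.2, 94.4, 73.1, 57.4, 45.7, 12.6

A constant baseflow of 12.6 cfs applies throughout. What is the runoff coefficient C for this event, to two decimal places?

ΣQ_DR = 990.4 cfs; V = ΣQ_DR·Δt = 3.565 × 10^6 ft³.
Runoff depth d = V / A = 1.434 in.
C = d / P = 1.434 / 2.25 = 0.64.

C ≈ 0.64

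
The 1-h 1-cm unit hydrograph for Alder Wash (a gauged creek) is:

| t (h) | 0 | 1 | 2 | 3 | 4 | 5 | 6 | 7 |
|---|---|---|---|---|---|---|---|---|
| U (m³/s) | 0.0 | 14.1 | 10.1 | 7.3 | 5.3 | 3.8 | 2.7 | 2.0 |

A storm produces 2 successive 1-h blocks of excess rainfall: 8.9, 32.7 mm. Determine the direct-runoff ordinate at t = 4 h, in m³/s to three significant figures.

By discrete convolution, Q_j = Σ (P_i / 10 mm) · U_{j−i}.
At t = 4 h (j=4): Q = (8.9/10)·5.3 + (32.7/10)·7.3 = 28.6 m³/s.

Q ≈ 28.6 m³/s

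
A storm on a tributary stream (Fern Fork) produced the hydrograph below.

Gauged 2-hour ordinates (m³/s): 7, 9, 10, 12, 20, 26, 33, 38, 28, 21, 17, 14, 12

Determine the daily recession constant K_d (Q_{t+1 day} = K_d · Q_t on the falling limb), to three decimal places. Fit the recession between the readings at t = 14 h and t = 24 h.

K_d ≈ 0.063

Between t = 14 h and t = 24 h the flow falls from 38 to 12 m³/s over 5×2 h = 10 h.
Per-interval ratio K = (12/38)^(1/5) = 0.7941; K_d = K^(24/2) = 0.063.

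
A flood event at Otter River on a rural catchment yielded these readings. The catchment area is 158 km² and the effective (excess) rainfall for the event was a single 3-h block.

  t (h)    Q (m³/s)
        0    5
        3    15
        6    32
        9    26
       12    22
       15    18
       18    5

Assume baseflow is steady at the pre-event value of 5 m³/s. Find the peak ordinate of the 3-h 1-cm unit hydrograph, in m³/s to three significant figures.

U_p ≈ 44.9 m³/s

Direct runoff: 0.0, 10.0, 27.0, 21.0, 17.0, 13.0, 0.0 m³/s; ΣQ_DR = 88.00 m³/s, peak = 27.0 m³/s.
Runoff depth d = ΣQ_DR·Δt / A = 88.00 × 10800 / (158 km²) = 6.015 mm.
The 1-cm UH is the DRH scaled by (10 mm)/d, so U_p = 27.0 × 10/6.015 = 44.9 m³/s.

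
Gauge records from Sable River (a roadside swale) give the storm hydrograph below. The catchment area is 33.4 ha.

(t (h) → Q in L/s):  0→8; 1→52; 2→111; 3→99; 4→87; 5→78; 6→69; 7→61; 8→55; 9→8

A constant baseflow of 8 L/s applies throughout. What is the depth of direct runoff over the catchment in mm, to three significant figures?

Direct runoff: 0.0, 44.0, 103.0, 91.0, 79.0, 70.0, 61.0, 53.0, 47.0, 0.0 L/s; ΣQ_DR = 548.0 L/s.
V = ΣQ_DR · Δt = 548.0 × 3600 s = 1.973 × 10^6 L.
Over A = 33.4 ha, depth = V / A = 5.91 mm.

d ≈ 5.91 mm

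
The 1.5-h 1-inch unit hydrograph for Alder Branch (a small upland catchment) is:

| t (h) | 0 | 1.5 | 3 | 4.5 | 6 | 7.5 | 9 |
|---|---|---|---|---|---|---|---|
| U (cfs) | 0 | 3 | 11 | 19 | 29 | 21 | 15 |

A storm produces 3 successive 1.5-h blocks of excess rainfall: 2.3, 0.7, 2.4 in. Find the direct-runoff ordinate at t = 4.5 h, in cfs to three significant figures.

Q ≈ 58.6 cfs

By discrete convolution, Q_j = Σ (P_i / 1 in) · U_{j−i}.
At t = 4.5 h (j=3): Q = (2.3/1)·19 + (0.7/1)·11 + (2.4/1)·3 = 58.6 cfs.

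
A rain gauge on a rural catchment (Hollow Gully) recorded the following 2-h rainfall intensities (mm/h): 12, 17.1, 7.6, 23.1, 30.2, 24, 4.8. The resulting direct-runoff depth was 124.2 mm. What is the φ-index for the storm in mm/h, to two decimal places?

φ ≈ 8.86 mm/h

Only the 5 blocks with intensity above φ contribute runoff: 12, 17.1, 23.1, 30.2, 24 mm/h.
Σ(I−φ)·Δt = d  ⇒  (12+17.1+23.1+30.2+24 − 5φ)·2 = 124.2
φ = (106.4 − 124.2/2) / 5 = 8.86 mm/h.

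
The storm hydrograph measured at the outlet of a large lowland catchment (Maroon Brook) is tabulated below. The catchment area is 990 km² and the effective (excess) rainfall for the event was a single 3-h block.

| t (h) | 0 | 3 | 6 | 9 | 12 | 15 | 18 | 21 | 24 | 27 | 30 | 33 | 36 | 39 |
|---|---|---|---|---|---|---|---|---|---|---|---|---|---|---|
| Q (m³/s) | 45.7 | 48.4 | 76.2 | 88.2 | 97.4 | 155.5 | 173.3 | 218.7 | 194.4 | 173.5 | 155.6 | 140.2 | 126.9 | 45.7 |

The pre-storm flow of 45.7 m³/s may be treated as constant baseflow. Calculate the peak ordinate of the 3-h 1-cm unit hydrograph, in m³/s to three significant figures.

Direct runoff: 0.0, 2.7, 30.5, 42.5, 51.7, 109.8, 127.6, 173.0, 148.7, 127.8, 109.9, 94.5, 81.2, 0.0 m³/s; ΣQ_DR = 1100 m³/s, peak = 173.0 m³/s.
Runoff depth d = ΣQ_DR·Δt / A = 1100 × 10800 / (990 km²) = 12.00 mm.
The 1-cm UH is the DRH scaled by (10 mm)/d, so U_p = 173.0 × 10/12.00 = 144 m³/s.

U_p ≈ 144 m³/s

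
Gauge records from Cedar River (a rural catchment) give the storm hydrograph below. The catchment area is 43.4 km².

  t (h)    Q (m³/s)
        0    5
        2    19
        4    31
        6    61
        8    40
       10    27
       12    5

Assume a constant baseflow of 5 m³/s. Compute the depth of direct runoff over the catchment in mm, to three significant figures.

d ≈ 25.4 mm

Direct runoff: 0.0, 14.0, 26.0, 56.0, 35.0, 22.0, 0.0 m³/s; ΣQ_DR = 153.0 m³/s.
V = ΣQ_DR · Δt = 153.0 × 7200 s = 1.102 × 10^6 m³.
Over A = 43.4 km², depth = V / A = 25.4 mm.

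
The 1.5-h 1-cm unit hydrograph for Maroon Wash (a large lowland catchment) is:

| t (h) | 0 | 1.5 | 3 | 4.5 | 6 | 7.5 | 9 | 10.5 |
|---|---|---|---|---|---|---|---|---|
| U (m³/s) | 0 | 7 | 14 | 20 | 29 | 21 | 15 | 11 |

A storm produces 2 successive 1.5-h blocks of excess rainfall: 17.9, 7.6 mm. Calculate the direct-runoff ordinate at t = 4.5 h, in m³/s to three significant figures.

By discrete convolution, Q_j = Σ (P_i / 10 mm) · U_{j−i}.
At t = 4.5 h (j=3): Q = (17.9/10)·20 + (7.6/10)·14 = 46.4 m³/s.

Q ≈ 46.4 m³/s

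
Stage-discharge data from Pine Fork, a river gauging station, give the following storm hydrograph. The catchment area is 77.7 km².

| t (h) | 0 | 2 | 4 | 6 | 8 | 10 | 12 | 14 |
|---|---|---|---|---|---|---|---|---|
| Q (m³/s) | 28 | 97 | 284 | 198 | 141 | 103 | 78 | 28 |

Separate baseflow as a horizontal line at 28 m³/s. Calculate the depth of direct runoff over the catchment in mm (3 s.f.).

Direct runoff: 0.0, 69.0, 256.0, 170.0, 113.0, 75.0, 50.0, 0.0 m³/s; ΣQ_DR = 733.0 m³/s.
V = ΣQ_DR · Δt = 733.0 × 7200 s = 5.278 × 10^6 m³.
Over A = 77.7 km², depth = V / A = 67.9 mm.

d ≈ 67.9 mm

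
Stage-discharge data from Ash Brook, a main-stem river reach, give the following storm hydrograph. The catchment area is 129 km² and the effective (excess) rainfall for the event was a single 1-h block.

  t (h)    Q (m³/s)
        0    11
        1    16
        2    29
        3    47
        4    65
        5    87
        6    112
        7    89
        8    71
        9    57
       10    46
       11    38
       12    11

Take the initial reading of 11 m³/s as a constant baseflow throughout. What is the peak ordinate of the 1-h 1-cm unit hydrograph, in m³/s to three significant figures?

Direct runoff: 0.0, 5.0, 18.0, 36.0, 54.0, 76.0, 101.0, 78.0, 60.0, 46.0, 35.0, 27.0, 0.0 m³/s; ΣQ_DR = 536.0 m³/s, peak = 101.0 m³/s.
Runoff depth d = ΣQ_DR·Δt / A = 536.0 × 3600 / (129 km²) = 14.96 mm.
The 1-cm UH is the DRH scaled by (10 mm)/d, so U_p = 101.0 × 10/14.96 = 67.5 m³/s.

U_p ≈ 67.5 m³/s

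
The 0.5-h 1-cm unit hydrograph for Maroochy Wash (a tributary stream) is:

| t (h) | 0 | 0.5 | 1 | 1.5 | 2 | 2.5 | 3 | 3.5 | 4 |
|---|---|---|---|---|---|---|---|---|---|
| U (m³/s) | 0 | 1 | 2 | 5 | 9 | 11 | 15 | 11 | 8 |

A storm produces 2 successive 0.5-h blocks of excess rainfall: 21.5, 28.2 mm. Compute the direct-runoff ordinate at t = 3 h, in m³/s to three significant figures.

Q ≈ 63.3 m³/s

By discrete convolution, Q_j = Σ (P_i / 10 mm) · U_{j−i}.
At t = 3 h (j=6): Q = (21.5/10)·15 + (28.2/10)·11 = 63.3 m³/s.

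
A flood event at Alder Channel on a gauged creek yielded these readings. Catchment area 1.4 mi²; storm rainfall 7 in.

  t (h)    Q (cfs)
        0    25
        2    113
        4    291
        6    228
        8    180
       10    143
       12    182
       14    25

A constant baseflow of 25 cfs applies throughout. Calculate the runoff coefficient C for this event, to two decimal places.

ΣQ_DR = 987.0 cfs; V = ΣQ_DR·Δt = 7.106 × 10^6 ft³.
Runoff depth d = V / A = 2.185 in.
C = d / P = 2.185 / 7 = 0.31.

C ≈ 0.31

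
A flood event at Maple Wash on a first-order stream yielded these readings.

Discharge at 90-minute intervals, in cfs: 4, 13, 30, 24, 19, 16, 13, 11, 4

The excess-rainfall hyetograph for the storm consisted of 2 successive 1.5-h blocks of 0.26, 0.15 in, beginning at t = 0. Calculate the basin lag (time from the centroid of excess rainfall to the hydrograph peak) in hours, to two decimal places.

t_L ≈ 1.70 h

Centroid of excess rainfall: t_c = Σ P_i·t̄_i / ΣP_i = 1.2988 h (block centres at 0.75, 2.25 h).
Hydrograph peak occurs at t = 3 h, so basin lag t_L = 3 − 1.2988 = 1.70 h.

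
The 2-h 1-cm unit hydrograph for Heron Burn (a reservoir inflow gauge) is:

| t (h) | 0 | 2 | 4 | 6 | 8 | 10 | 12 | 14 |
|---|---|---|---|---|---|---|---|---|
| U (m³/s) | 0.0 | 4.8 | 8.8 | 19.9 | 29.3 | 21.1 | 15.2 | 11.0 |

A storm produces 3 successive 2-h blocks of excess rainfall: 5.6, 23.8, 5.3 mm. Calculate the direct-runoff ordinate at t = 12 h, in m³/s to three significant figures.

By discrete convolution, Q_j = Σ (P_i / 10 mm) · U_{j−i}.
At t = 12 h (j=6): Q = (5.6/10)·15.2 + (23.8/10)·21.1 + (5.3/10)·29.3 = 74.3 m³/s.

Q ≈ 74.3 m³/s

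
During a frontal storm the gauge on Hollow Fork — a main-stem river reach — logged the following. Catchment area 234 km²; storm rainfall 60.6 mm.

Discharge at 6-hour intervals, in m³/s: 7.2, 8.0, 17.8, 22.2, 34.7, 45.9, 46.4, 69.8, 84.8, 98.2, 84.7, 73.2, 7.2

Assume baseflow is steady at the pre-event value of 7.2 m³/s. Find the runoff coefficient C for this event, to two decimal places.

C ≈ 0.77

ΣQ_DR = 506.5 m³/s; V = ΣQ_DR·Δt = 1.094 × 10^7 m³.
Runoff depth d = V / A = 46.75 mm.
C = d / P = 46.75 / 60.6 = 0.77.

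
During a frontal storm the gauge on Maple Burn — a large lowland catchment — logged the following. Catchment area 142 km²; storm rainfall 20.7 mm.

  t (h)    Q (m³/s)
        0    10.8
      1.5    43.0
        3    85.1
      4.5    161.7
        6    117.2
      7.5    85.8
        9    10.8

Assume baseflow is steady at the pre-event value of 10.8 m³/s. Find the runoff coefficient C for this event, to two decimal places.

ΣQ_DR = 438.8 m³/s; V = ΣQ_DR·Δt = 2.370 × 10^6 m³.
Runoff depth d = V / A = 16.69 mm.
C = d / P = 16.69 / 20.7 = 0.81.

C ≈ 0.81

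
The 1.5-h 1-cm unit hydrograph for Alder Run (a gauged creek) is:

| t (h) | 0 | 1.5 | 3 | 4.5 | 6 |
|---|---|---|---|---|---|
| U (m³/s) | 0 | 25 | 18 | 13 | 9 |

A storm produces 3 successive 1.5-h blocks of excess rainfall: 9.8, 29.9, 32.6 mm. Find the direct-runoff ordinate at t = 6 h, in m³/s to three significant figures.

Q ≈ 106 m³/s

By discrete convolution, Q_j = Σ (P_i / 10 mm) · U_{j−i}.
At t = 6 h (j=4): Q = (9.8/10)·9 + (29.9/10)·13 + (32.6/10)·18 = 106 m³/s.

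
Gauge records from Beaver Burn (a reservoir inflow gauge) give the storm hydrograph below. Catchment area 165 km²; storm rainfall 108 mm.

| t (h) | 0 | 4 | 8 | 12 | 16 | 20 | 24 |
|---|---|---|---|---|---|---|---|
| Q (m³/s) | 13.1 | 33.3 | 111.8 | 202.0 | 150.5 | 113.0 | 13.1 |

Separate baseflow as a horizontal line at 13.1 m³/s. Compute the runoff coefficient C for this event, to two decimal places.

C ≈ 0.44

ΣQ_DR = 545.1 m³/s; V = ΣQ_DR·Δt = 7.849 × 10^6 m³.
Runoff depth d = V / A = 47.57 mm.
C = d / P = 47.57 / 108 = 0.44.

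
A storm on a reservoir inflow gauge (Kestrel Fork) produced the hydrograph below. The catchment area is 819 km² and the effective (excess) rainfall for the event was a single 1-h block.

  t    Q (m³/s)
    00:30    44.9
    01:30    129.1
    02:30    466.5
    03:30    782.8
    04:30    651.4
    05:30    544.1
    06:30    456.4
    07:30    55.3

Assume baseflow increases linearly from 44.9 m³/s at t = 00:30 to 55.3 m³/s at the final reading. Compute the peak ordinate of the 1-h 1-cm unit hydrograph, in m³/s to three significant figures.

U_p ≈ 611 m³/s

Direct runoff: 0.00, 82.71, 418.63, 733.44, 600.56, 491.77, 402.59, 0.00 m³/s; ΣQ_DR = 2730 m³/s, peak = 733.44 m³/s.
Runoff depth d = ΣQ_DR·Δt / A = 2730 × 3600 / (819 km²) = 12.00 mm.
The 1-cm UH is the DRH scaled by (10 mm)/d, so U_p = 733.44 × 10/12.00 = 611 m³/s.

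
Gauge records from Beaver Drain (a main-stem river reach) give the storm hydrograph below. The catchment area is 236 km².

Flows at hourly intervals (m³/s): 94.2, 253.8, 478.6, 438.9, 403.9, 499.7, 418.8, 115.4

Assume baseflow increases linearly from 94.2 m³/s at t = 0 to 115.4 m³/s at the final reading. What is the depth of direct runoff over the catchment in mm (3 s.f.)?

Direct runoff: 0.00, 156.57, 378.34, 335.61, 297.59, 390.36, 306.43, 0.00 m³/s; ΣQ_DR = 1865 m³/s.
V = ΣQ_DR · Δt = 1865 × 3600 s = 6.714 × 10^6 m³.
Over A = 236 km², depth = V / A = 28.4 mm.

d ≈ 28.4 mm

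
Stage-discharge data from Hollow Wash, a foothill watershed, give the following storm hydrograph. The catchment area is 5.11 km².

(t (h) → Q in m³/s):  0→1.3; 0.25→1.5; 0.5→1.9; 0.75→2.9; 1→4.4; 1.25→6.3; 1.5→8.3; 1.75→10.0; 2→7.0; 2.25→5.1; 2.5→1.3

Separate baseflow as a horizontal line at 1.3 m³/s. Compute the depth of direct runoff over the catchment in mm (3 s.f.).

Direct runoff: 0.0, 0.2, 0.6, 1.6, 3.1, 5.0, 7.0, 8.7, 5.7, 3.8, 0.0 m³/s; ΣQ_DR = 35.70 m³/s.
V = ΣQ_DR · Δt = 35.70 × 900 s = 32130 m³.
Over A = 5.11 km², depth = V / A = 6.29 mm.

d ≈ 6.29 mm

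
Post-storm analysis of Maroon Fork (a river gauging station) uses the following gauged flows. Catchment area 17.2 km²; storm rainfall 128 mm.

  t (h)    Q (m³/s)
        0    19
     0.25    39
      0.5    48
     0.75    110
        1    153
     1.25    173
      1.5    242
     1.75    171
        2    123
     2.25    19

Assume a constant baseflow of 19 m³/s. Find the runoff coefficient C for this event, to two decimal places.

C ≈ 0.37

ΣQ_DR = 907.0 m³/s; V = ΣQ_DR·Δt = 8.163 × 10^5 m³.
Runoff depth d = V / A = 47.46 mm.
C = d / P = 47.46 / 128 = 0.37.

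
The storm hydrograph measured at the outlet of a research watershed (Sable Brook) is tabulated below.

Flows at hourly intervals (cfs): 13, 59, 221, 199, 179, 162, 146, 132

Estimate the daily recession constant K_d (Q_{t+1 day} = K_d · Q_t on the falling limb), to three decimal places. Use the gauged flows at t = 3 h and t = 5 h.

Between t = 3 h and t = 5 h the flow falls from 199 to 162 cfs over 2×1 h = 2 h.
Per-interval ratio K = (162/199)^(1/2) = 0.9023; K_d = K^(24/1) = 0.085.

K_d ≈ 0.085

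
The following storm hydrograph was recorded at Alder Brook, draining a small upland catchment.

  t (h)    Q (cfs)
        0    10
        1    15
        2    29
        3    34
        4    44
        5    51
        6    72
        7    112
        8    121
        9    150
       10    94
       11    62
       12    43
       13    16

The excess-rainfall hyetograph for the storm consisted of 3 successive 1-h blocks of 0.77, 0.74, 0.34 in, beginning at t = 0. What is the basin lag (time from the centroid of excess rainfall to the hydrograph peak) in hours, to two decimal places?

t_L ≈ 7.73 h

Centroid of excess rainfall: t_c = Σ P_i·t̄_i / ΣP_i = 1.2676 h (block centres at 0.5, 1.5, 2.5 h).
Hydrograph peak occurs at t = 9 h, so basin lag t_L = 9 − 1.2676 = 7.73 h.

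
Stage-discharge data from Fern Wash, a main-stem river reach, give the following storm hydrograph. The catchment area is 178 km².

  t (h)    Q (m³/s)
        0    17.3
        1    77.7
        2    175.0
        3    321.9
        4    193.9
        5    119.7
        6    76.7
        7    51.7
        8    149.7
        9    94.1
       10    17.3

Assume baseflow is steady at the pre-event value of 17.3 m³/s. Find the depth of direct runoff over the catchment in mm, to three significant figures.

Direct runoff: 0.0, 60.4, 157.7, 304.6, 176.6, 102.4, 59.4, 34.4, 132.4, 76.8, 0.0 m³/s; ΣQ_DR = 1105 m³/s.
V = ΣQ_DR · Δt = 1105 × 3600 s = 3.977 × 10^6 m³.
Over A = 178 km², depth = V / A = 22.3 mm.

d ≈ 22.3 mm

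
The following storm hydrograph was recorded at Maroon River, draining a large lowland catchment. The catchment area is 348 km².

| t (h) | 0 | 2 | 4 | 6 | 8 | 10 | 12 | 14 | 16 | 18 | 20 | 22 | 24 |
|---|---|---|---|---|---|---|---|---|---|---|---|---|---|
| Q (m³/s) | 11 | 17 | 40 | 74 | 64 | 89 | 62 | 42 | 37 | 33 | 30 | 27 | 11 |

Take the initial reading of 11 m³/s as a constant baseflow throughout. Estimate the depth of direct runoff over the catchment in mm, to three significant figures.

d ≈ 8.15 mm

Direct runoff: 0.0, 6.0, 29.0, 63.0, 53.0, 78.0, 51.0, 31.0, 26.0, 22.0, 19.0, 16.0, 0.0 m³/s; ΣQ_DR = 394.0 m³/s.
V = ΣQ_DR · Δt = 394.0 × 7200 s = 2.837 × 10^6 m³.
Over A = 348 km², depth = V / A = 8.15 mm.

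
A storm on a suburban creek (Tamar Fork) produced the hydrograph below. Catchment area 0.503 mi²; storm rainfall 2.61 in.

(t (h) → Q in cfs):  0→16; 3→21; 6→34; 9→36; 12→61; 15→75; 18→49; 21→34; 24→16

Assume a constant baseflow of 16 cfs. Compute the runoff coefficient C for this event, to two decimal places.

ΣQ_DR = 198.0 cfs; V = ΣQ_DR·Δt = 2.138 × 10^6 ft³.
Runoff depth d = V / A = 1.830 in.
C = d / P = 1.830 / 2.61 = 0.70.

C ≈ 0.70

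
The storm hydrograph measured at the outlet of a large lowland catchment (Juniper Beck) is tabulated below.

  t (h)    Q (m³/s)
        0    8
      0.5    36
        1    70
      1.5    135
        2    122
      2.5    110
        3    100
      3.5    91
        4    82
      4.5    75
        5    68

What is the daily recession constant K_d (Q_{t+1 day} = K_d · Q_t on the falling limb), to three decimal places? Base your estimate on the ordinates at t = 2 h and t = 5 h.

K_d ≈ 0.009

Between t = 2 h and t = 5 h the flow falls from 122 to 68 m³/s over 6×0.5 h = 3 h.
Per-interval ratio K = (68/122)^(1/6) = 0.9072; K_d = K^(24/0.5) = 0.009.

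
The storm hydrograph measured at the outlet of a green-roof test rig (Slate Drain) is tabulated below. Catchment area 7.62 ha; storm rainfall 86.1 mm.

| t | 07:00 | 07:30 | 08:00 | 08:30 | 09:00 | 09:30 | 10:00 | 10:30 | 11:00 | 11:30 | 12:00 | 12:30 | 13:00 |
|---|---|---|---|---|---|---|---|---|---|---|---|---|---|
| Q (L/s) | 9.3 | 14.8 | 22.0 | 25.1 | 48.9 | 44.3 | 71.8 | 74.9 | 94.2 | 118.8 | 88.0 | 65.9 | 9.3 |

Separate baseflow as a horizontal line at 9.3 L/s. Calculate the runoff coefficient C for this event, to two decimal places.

ΣQ_DR = 566.4 L/s; V = ΣQ_DR·Δt = 1.020 × 10^6 L.
Runoff depth d = V / A = 13.38 mm.
C = d / P = 13.38 / 86.1 = 0.16.

C ≈ 0.16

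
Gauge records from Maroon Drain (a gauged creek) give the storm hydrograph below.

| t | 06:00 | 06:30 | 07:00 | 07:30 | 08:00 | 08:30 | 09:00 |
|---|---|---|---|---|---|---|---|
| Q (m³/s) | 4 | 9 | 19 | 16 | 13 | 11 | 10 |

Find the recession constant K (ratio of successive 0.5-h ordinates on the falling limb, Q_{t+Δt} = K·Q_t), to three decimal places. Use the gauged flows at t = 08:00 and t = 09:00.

K ≈ 0.877

Using the recession-limb readings at t = 08:00 and t = 09:00: Q falls from 13 to 10 m³/s over 2 intervals.
K = (Q₂/Q₁)^(1/2) = (10/13)^(1/2) = 0.877.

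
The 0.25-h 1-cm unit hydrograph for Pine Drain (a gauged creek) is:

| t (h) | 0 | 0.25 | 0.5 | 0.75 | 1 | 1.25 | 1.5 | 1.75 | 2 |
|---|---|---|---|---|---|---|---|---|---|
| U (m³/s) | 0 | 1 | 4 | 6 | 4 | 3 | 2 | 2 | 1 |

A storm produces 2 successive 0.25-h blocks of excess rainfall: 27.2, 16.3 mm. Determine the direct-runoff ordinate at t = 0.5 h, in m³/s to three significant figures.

Q ≈ 12.5 m³/s

By discrete convolution, Q_j = Σ (P_i / 10 mm) · U_{j−i}.
At t = 0.5 h (j=2): Q = (27.2/10)·4 + (16.3/10)·1 = 12.5 m³/s.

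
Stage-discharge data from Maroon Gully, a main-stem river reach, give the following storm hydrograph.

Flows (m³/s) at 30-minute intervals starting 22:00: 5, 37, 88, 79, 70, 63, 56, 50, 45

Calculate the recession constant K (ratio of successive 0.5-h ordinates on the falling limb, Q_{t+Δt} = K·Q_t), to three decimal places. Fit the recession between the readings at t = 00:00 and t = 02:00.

K ≈ 0.895

Using the recession-limb readings at t = 00:00 and t = 02:00: Q falls from 70 to 45 m³/s over 4 intervals.
K = (Q₂/Q₁)^(1/4) = (45/70)^(1/4) = 0.895.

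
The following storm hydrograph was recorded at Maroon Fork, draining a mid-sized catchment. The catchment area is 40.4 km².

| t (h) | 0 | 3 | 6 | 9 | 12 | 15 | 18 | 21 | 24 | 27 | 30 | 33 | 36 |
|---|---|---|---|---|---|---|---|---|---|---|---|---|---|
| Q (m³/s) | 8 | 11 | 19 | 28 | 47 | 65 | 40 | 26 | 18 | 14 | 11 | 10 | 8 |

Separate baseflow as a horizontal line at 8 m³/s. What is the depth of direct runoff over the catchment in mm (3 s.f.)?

d ≈ 53.7 mm

Direct runoff: 0.0, 3.0, 11.0, 20.0, 39.0, 57.0, 32.0, 18.0, 10.0, 6.0, 3.0, 2.0, 0.0 m³/s; ΣQ_DR = 201.0 m³/s.
V = ΣQ_DR · Δt = 201.0 × 10800 s = 2.171 × 10^6 m³.
Over A = 40.4 km², depth = V / A = 53.7 mm.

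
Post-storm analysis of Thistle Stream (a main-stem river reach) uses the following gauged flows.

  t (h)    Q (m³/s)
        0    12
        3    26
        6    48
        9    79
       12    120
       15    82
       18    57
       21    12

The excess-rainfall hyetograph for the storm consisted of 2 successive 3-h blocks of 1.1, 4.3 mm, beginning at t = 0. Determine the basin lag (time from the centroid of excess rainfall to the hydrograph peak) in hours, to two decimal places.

t_L ≈ 8.11 h

Centroid of excess rainfall: t_c = Σ P_i·t̄_i / ΣP_i = 3.8889 h (block centres at 1.5, 4.5 h).
Hydrograph peak occurs at t = 12 h, so basin lag t_L = 12 − 3.8889 = 8.11 h.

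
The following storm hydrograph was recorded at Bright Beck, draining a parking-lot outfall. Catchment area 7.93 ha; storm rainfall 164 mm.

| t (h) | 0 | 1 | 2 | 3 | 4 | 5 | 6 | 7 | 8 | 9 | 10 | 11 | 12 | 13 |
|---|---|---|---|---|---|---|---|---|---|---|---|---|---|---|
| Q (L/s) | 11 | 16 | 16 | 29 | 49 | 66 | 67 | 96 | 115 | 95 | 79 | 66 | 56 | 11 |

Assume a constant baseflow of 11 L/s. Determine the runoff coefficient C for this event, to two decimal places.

ΣQ_DR = 618.0 L/s; V = ΣQ_DR·Δt = 2.225 × 10^6 L.
Runoff depth d = V / A = 28.06 mm.
C = d / P = 28.06 / 164 = 0.17.

C ≈ 0.17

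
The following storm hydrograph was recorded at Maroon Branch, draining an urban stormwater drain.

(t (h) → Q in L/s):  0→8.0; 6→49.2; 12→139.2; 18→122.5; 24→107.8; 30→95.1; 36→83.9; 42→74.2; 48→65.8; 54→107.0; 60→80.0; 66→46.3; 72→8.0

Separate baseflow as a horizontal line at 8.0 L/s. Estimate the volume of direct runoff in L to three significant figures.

Direct-runoff ordinates (Q − Q_b): 0.0, 41.2, 131.2, 114.5, 99.8, 87.1, 75.9, 66.2, 57.8, 99.0, 72.0, 38.3, 0.0 L/s.
ΣQ_DR = 883.0 L/s.
With Δt = 6 h = 21600 s, V = ΣQ_DR · Δt = 883.0 × 21600 = 1.91 × 10^7 L.

V ≈ 1.91 × 10^7 L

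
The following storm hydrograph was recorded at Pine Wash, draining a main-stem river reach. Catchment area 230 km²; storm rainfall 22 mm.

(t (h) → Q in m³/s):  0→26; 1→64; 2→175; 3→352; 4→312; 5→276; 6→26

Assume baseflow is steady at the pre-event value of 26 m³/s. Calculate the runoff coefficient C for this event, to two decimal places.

C ≈ 0.75

ΣQ_DR = 1049 m³/s; V = ΣQ_DR·Δt = 3.776 × 10^6 m³.
Runoff depth d = V / A = 16.42 mm.
C = d / P = 16.42 / 22 = 0.75.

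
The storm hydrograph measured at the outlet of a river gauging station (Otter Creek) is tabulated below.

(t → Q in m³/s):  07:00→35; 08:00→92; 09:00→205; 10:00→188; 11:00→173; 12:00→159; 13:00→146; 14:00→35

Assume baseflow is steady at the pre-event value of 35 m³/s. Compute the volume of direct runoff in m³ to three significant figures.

V ≈ 2.71 × 10^6 m³

Direct-runoff ordinates (Q − Q_b): 0.0, 57.0, 170.0, 153.0, 138.0, 124.0, 111.0, 0.0 m³/s.
ΣQ_DR = 753.0 m³/s.
With Δt = 1 h = 3600 s, V = ΣQ_DR · Δt = 753.0 × 3600 = 2.71 × 10^6 m³.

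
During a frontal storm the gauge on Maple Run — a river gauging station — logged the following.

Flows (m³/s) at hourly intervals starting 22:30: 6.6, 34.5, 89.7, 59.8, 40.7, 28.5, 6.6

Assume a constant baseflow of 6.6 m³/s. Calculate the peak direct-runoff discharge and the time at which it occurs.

Q_p = 83.1 m³/s at t = 00:30

Subtracting baseflow gives direct-runoff ordinates: 0.0, 27.9, 83.1, 53.2, 34.1, 21.9, 0.0 m³/s.
The maximum is 83.1 m³/s, occurring at the reading for t = 00:30.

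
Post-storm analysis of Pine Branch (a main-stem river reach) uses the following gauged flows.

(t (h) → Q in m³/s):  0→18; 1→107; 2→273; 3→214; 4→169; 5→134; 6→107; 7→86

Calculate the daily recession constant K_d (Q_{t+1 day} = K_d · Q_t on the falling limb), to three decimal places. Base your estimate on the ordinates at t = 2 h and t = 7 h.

Between t = 2 h and t = 7 h the flow falls from 273 to 86 m³/s over 5×1 h = 5 h.
Per-interval ratio K = (86/273)^(1/5) = 0.7937; K_d = K^(24/1) = 0.004.

K_d ≈ 0.004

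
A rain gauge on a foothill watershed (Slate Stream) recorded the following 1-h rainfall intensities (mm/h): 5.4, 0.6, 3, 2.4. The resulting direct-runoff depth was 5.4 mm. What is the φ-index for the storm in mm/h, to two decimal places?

φ ≈ 1.80 mm/h

Only the 3 blocks with intensity above φ contribute runoff: 5.4, 3, 2.4 mm/h.
Σ(I−φ)·Δt = d  ⇒  (5.4+3+2.4 − 3φ)·1 = 5.4
φ = (10.80 − 5.4/1) / 3 = 1.80 mm/h.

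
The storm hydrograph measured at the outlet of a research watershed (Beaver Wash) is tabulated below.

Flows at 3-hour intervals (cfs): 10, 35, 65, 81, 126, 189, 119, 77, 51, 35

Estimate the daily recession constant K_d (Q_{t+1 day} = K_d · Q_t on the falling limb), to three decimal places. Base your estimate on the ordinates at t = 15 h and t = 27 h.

K_d ≈ 0.034

Between t = 15 h and t = 27 h the flow falls from 189 to 35 cfs over 4×3 h = 12 h.
Per-interval ratio K = (35/189)^(1/4) = 0.6560; K_d = K^(24/3) = 0.034.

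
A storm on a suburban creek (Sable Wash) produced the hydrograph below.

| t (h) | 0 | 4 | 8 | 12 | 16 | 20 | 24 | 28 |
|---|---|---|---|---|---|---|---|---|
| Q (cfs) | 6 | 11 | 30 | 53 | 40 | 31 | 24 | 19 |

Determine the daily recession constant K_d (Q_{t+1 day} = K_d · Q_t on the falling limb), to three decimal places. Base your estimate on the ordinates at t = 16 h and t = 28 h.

Between t = 16 h and t = 28 h the flow falls from 40 to 19 cfs over 3×4 h = 12 h.
Per-interval ratio K = (19/40)^(1/3) = 0.7802; K_d = K^(24/4) = 0.226.

K_d ≈ 0.226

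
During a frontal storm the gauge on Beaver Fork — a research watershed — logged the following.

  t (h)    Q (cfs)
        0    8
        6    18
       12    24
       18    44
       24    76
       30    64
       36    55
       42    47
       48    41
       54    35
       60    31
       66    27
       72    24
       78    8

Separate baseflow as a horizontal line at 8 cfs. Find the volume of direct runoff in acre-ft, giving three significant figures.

Direct-runoff ordinates (Q − Q_b): 0.0, 10.0, 16.0, 36.0, 68.0, 56.0, 47.0, 39.0, 33.0, 27.0, 23.0, 19.0, 16.0, 0.0 cfs.
ΣQ_DR = 390.0 cfs.
With Δt = 6 h = 21600 s, V = ΣQ_DR · Δt = 390.0 × 21600 = 8.42 × 10^6 ft³ = 193 acre-ft.

V ≈ 193 acre-ft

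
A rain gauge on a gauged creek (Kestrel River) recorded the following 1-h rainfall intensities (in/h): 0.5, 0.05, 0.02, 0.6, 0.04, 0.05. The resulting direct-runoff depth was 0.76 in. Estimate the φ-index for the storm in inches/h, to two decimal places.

Only the 2 blocks with intensity above φ contribute runoff: 0.5, 0.6 in/h.
Σ(I−φ)·Δt = d  ⇒  (0.5+0.6 − 2φ)·1 = 0.76
φ = (1.100 − 0.76/1) / 2 = 0.17 in/h.

φ ≈ 0.17 in/h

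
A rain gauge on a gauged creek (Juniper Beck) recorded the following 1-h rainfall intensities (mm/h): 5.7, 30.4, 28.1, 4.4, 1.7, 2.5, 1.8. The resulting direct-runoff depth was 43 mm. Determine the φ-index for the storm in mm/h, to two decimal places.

Only the 2 blocks with intensity above φ contribute runoff: 30.4, 28.1 mm/h.
Σ(I−φ)·Δt = d  ⇒  (30.4+28.1 − 2φ)·1 = 43
φ = (58.50 − 43/1) / 2 = 7.75 mm/h.

φ ≈ 7.75 mm/h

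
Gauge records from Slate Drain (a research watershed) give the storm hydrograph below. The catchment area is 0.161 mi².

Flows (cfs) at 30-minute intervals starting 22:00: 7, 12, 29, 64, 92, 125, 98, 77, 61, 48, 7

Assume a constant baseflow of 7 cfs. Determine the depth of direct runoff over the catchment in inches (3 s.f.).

Direct runoff: 0.0, 5.0, 22.0, 57.0, 85.0, 118.0, 91.0, 70.0, 54.0, 41.0, 0.0 cfs; ΣQ_DR = 543.0 cfs.
V = ΣQ_DR · Δt = 543.0 × 1800 s = 9.774 × 10^5 ft³.
Over A = 0.161 mi², depth = V / A = 2.61 in.

d ≈ 2.61 in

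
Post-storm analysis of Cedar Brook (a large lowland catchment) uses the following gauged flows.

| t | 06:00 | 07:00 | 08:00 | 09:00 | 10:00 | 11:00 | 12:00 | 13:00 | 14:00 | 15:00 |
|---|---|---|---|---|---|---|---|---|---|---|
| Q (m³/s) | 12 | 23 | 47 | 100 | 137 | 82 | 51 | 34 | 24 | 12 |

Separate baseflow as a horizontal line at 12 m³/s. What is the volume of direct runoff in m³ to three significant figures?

V ≈ 1.45 × 10^6 m³

Direct-runoff ordinates (Q − Q_b): 0.0, 11.0, 35.0, 88.0, 125.0, 70.0, 39.0, 22.0, 12.0, 0.0 m³/s.
ΣQ_DR = 402.0 m³/s.
With Δt = 1 h = 3600 s, V = ΣQ_DR · Δt = 402.0 × 3600 = 1.45 × 10^6 m³.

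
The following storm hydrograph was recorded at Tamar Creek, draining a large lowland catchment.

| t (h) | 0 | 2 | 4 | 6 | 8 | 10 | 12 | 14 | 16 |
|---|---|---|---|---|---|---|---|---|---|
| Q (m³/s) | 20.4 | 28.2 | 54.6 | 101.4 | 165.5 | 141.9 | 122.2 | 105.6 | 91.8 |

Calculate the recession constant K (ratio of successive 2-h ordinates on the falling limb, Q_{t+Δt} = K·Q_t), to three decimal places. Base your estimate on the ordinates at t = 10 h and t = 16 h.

Using the recession-limb readings at t = 10 h and t = 16 h: Q falls from 141.9 to 91.8 m³/s over 3 intervals.
K = (Q₂/Q₁)^(1/3) = (91.8/141.9)^(1/3) = 0.865.

K ≈ 0.865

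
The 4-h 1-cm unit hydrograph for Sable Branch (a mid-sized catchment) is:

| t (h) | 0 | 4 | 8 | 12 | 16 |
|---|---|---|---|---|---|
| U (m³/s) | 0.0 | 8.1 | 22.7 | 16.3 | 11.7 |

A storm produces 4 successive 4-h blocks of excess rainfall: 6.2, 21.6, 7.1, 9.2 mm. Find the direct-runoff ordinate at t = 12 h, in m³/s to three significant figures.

Q ≈ 64.9 m³/s

By discrete convolution, Q_j = Σ (P_i / 10 mm) · U_{j−i}.
At t = 12 h (j=3): Q = (6.2/10)·16.3 + (21.6/10)·22.7 + (7.1/10)·8.1 + (9.2/10)·0.0 = 64.9 m³/s.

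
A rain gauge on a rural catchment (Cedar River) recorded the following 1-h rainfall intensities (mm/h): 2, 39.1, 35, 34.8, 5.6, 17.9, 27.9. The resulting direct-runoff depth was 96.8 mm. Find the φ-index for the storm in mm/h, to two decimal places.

Only the 5 blocks with intensity above φ contribute runoff: 39.1, 35, 34.8, 17.9, 27.9 mm/h.
Σ(I−φ)·Δt = d  ⇒  (39.1+35+34.8+17.9+27.9 − 5φ)·1 = 96.8
φ = (154.7 − 96.8/1) / 5 = 11.58 mm/h.

φ ≈ 11.58 mm/h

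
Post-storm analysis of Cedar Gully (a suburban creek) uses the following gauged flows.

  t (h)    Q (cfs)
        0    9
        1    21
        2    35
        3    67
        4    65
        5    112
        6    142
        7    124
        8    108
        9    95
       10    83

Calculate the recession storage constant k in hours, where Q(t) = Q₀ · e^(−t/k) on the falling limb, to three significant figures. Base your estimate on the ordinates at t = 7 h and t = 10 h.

k ≈ 7.47 h

On the falling limb, Q drops from 124 to 83 cfs between t = 7 h and t = 10 h (Δt = 3 h).
k = −Δt / ln(Q₂/Q₁) = −3 / ln(83/124) = 7.47 h.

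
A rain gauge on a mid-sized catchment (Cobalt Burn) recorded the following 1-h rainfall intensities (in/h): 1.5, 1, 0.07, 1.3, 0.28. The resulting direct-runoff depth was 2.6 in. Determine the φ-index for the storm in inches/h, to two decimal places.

φ ≈ 0.40 in/h

Only the 3 blocks with intensity above φ contribute runoff: 1.5, 1, 1.3 in/h.
Σ(I−φ)·Δt = d  ⇒  (1.5+1+1.3 − 3φ)·1 = 2.6
φ = (3.800 − 2.6/1) / 3 = 0.40 in/h.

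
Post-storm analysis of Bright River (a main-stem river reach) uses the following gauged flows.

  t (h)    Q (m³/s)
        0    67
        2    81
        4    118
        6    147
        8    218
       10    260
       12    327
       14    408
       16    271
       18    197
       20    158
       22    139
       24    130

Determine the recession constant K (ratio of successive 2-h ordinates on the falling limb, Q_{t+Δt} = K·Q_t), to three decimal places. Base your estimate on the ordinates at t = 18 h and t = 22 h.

K ≈ 0.840

Using the recession-limb readings at t = 18 h and t = 22 h: Q falls from 197 to 139 m³/s over 2 intervals.
K = (Q₂/Q₁)^(1/2) = (139/197)^(1/2) = 0.840.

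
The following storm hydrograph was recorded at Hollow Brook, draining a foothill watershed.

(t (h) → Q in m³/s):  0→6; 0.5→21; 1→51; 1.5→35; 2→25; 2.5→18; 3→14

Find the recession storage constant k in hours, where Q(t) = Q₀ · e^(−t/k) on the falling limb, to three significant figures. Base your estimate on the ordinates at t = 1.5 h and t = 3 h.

k ≈ 1.64 h

On the falling limb, Q drops from 35 to 14 m³/s between t = 1.5 h and t = 3 h (Δt = 1.5 h).
k = −Δt / ln(Q₂/Q₁) = −1.5 / ln(14/35) = 1.64 h.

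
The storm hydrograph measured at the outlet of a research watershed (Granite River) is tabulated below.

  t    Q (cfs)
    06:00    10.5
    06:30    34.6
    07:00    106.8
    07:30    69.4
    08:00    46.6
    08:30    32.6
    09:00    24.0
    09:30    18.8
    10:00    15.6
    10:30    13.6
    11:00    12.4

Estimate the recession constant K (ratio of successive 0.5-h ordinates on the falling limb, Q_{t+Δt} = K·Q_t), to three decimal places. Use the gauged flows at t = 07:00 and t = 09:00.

Using the recession-limb readings at t = 07:00 and t = 09:00: Q falls from 106.8 to 24.0 cfs over 4 intervals.
K = (Q₂/Q₁)^(1/4) = (24.0/106.8)^(1/4) = 0.689.

K ≈ 0.689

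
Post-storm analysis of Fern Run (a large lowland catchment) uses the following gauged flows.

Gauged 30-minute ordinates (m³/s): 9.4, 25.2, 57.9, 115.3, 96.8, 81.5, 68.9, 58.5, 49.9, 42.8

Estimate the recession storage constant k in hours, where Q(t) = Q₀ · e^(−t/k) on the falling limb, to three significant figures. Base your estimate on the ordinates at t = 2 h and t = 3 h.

On the falling limb, Q drops from 96.8 to 68.9 m³/s between t = 2 h and t = 3 h (Δt = 1 h).
k = −Δt / ln(Q₂/Q₁) = −1 / ln(68.9/96.8) = 2.94 h.

k ≈ 2.94 h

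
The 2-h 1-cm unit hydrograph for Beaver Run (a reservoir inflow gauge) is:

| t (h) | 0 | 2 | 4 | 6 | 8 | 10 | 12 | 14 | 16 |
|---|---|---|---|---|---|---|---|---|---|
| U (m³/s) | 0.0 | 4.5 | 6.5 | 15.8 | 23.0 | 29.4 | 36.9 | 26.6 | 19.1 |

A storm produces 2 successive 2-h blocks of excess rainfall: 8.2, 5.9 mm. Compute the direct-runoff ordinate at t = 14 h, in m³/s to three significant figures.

Q ≈ 43.6 m³/s

By discrete convolution, Q_j = Σ (P_i / 10 mm) · U_{j−i}.
At t = 14 h (j=7): Q = (8.2/10)·26.6 + (5.9/10)·36.9 = 43.6 m³/s.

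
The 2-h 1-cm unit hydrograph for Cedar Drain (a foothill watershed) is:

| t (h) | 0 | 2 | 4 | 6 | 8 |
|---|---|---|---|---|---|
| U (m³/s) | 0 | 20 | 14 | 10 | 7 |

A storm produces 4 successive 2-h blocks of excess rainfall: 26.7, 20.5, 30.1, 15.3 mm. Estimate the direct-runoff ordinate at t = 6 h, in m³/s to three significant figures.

Q ≈ 116 m³/s

By discrete convolution, Q_j = Σ (P_i / 10 mm) · U_{j−i}.
At t = 6 h (j=3): Q = (26.7/10)·10 + (20.5/10)·14 + (30.1/10)·20 + (15.3/10)·0 = 116 m³/s.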